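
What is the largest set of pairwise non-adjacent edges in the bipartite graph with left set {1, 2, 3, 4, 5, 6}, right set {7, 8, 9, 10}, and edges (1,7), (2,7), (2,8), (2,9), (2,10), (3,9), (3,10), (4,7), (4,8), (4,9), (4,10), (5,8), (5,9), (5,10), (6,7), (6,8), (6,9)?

Step 1: List the neighbors of each left vertex:
  1: 7
  2: 7, 8, 9, 10
  3: 9, 10
  4: 7, 8, 9, 10
  5: 8, 9, 10
  6: 7, 8, 9

Step 2: Greedily match left vertices, then look for augmenting paths:
  Match 1 -- 7
  Match 2 -- 8
  Match 3 -- 9
  Match 4 -- 10
  No augmenting path remains.

Step 3: Verify this is maximum:
  Matching size 4 = min(|L|, |R|) = min(6, 4), which is an upper bound, so this matching is maximum.

Maximum matching: {(1,7), (2,8), (3,9), (4,10)}
Size: 4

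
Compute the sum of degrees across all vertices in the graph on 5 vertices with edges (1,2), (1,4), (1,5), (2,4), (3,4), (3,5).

Step 1: Count edges incident to each vertex:
  deg(1) = 3 (neighbors: 2, 4, 5)
  deg(2) = 2 (neighbors: 1, 4)
  deg(3) = 2 (neighbors: 4, 5)
  deg(4) = 3 (neighbors: 1, 2, 3)
  deg(5) = 2 (neighbors: 1, 3)

Step 2: Sum all degrees:
  3 + 2 + 2 + 3 + 2 = 12

Verification: sum of degrees = 2 * |E| = 2 * 6 = 12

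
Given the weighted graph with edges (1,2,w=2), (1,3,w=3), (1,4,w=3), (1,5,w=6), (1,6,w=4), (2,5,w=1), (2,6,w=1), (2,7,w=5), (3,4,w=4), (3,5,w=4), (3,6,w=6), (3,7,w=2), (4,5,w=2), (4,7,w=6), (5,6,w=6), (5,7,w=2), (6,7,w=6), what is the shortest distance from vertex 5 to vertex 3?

Step 1: Build adjacency list with weights:
  1: 2(w=2), 3(w=3), 4(w=3), 5(w=6), 6(w=4)
  2: 1(w=2), 5(w=1), 6(w=1), 7(w=5)
  3: 1(w=3), 4(w=4), 5(w=4), 6(w=6), 7(w=2)
  4: 1(w=3), 3(w=4), 5(w=2), 7(w=6)
  5: 1(w=6), 2(w=1), 3(w=4), 4(w=2), 6(w=6), 7(w=2)
  6: 1(w=4), 2(w=1), 3(w=6), 5(w=6), 7(w=6)
  7: 2(w=5), 3(w=2), 4(w=6), 5(w=2), 6(w=6)

Step 2: Apply Dijkstra's algorithm from vertex 5:
  Visit vertex 5 (distance=0)
    Update dist[1] = 6
    Update dist[2] = 1
    Update dist[3] = 4
    Update dist[4] = 2
    Update dist[6] = 6
    Update dist[7] = 2
  Visit vertex 2 (distance=1)
    Update dist[1] = 3
    Update dist[6] = 2
  Visit vertex 4 (distance=2)
  Visit vertex 6 (distance=2)
  Visit vertex 7 (distance=2)
  Visit vertex 1 (distance=3)
  Visit vertex 3 (distance=4)

Step 3: Shortest path: 5 -> 3
Total weight: 4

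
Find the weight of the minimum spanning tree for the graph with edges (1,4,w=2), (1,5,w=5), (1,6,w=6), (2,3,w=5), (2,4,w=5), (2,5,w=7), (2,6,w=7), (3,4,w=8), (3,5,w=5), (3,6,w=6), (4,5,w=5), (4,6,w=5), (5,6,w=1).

Apply Kruskal's algorithm (sort edges by weight, add if no cycle):

Sorted edges by weight:
  (5,6) w=1
  (1,4) w=2
  (1,5) w=5
  (2,3) w=5
  (2,4) w=5
  (3,5) w=5
  (4,5) w=5
  (4,6) w=5
  (1,6) w=6
  (3,6) w=6
  (2,5) w=7
  (2,6) w=7
  (3,4) w=8

Add edge (5,6) w=1 -- no cycle. Running total: 1
Add edge (1,4) w=2 -- no cycle. Running total: 3
Add edge (1,5) w=5 -- no cycle. Running total: 8
Add edge (2,3) w=5 -- no cycle. Running total: 13
Add edge (2,4) w=5 -- no cycle. Running total: 18

MST edges: (5,6,w=1), (1,4,w=2), (1,5,w=5), (2,3,w=5), (2,4,w=5)
Total MST weight: 1 + 2 + 5 + 5 + 5 = 18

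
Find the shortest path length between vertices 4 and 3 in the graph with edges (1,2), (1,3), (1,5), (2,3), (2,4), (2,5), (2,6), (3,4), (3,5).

Step 1: Build adjacency list:
  1: 2, 3, 5
  2: 1, 3, 4, 5, 6
  3: 1, 2, 4, 5
  4: 2, 3
  5: 1, 2, 3
  6: 2

Step 2: BFS from vertex 4 to find shortest path to 3:
  vertex 2 reached at distance 1
  vertex 3 reached at distance 1

Step 3: Shortest path: 4 -> 3
Path length: 1 edge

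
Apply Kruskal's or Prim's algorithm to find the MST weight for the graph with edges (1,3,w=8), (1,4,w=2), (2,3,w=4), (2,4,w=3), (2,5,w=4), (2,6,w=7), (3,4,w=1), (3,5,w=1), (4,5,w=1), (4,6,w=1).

Apply Kruskal's algorithm (sort edges by weight, add if no cycle):

Sorted edges by weight:
  (3,5) w=1
  (3,4) w=1
  (4,6) w=1
  (4,5) w=1
  (1,4) w=2
  (2,4) w=3
  (2,3) w=4
  (2,5) w=4
  (2,6) w=7
  (1,3) w=8

Add edge (3,5) w=1 -- no cycle. Running total: 1
Add edge (3,4) w=1 -- no cycle. Running total: 2
Add edge (4,6) w=1 -- no cycle. Running total: 3
Skip edge (4,5) w=1 -- would create cycle
Add edge (1,4) w=2 -- no cycle. Running total: 5
Add edge (2,4) w=3 -- no cycle. Running total: 8

MST edges: (3,5,w=1), (3,4,w=1), (4,6,w=1), (1,4,w=2), (2,4,w=3)
Total MST weight: 1 + 1 + 1 + 2 + 3 = 8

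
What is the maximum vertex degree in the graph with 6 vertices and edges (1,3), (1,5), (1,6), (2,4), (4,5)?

Step 1: Count edges incident to each vertex:
  deg(1) = 3 (neighbors: 3, 5, 6)
  deg(2) = 1 (neighbors: 4)
  deg(3) = 1 (neighbors: 1)
  deg(4) = 2 (neighbors: 2, 5)
  deg(5) = 2 (neighbors: 1, 4)
  deg(6) = 1 (neighbors: 1)

Step 2: Find maximum:
  max(3, 1, 1, 2, 2, 1) = 3 (vertex 1)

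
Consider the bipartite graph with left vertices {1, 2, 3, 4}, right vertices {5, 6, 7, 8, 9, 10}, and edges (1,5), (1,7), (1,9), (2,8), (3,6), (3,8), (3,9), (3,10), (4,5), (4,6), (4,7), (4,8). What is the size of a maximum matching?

Step 1: List the neighbors of each left vertex:
  1: 5, 7, 9
  2: 8
  3: 6, 8, 9, 10
  4: 5, 6, 7, 8

Step 2: Greedily match left vertices, then look for augmenting paths:
  Match 1 -- 5
  Match 2 -- 8
  Match 3 -- 6
  Match 4 -- 7
  No augmenting path remains.

Step 3: Verify this is maximum:
  Matching size 4 = min(|L|, |R|) = min(4, 6), which is an upper bound, so this matching is maximum.

Maximum matching: {(1,5), (2,8), (3,6), (4,7)}
Size: 4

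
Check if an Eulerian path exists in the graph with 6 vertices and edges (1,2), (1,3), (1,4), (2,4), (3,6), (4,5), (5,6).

Step 1: Find the degree of each vertex:
  deg(1) = 3
  deg(2) = 2
  deg(3) = 2
  deg(4) = 3
  deg(5) = 2
  deg(6) = 2

Step 2: Count vertices with odd degree:
  Odd-degree vertices: 1, 4 (2 total)

Step 3: Apply Euler's theorem:
  - Eulerian circuit exists iff graph is connected and all vertices have even degree
  - Eulerian path exists iff graph is connected and has 0 or 2 odd-degree vertices

Graph is connected with exactly 2 odd-degree vertices (1, 4).
Eulerian path exists (starting and ending at the odd-degree vertices), but no Eulerian circuit.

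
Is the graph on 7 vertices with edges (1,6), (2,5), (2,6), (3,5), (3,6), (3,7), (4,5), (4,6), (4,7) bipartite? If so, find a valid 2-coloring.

Step 1: Attempt 2-coloring using BFS:
  Start at vertex 1, assign color 0
  Color vertex 6 with color 1 (neighbor of 1)
  Color vertex 2 with color 0 (neighbor of 6)
  Color vertex 3 with color 0 (neighbor of 6)
  Color vertex 4 with color 0 (neighbor of 6)
  Color vertex 5 with color 1 (neighbor of 2)
  Color vertex 7 with color 1 (neighbor of 3)

Step 2: 2-coloring succeeded. No conflicts found.
  Set A (color 0): {1, 2, 3, 4}
  Set B (color 1): {5, 6, 7}

The graph is bipartite with partition {1, 2, 3, 4}, {5, 6, 7}.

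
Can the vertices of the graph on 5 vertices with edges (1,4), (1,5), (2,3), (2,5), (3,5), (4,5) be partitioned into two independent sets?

Step 1: Attempt 2-coloring using BFS:
  Start at vertex 1, assign color 0
  Color vertex 4 with color 1 (neighbor of 1)
  Color vertex 5 with color 1 (neighbor of 1)

Step 2: Conflict found! Vertices 4 and 5 are adjacent but have the same color.
This means the graph contains an odd cycle.

The graph is NOT bipartite.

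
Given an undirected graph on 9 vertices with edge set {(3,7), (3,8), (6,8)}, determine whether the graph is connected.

Step 1: Build adjacency list from edges:
  1: (none)
  2: (none)
  3: 7, 8
  4: (none)
  5: (none)
  6: 8
  7: 3
  8: 3, 6
  9: (none)

Step 2: Run BFS/DFS from vertex 1:
  Visited: {1}
  Reached 1 of 9 vertices

Step 3: Only 1 of 9 vertices reached. Graph is disconnected.
Connected components: {1}, {2}, {3, 6, 7, 8}, {4}, {5}, {9}
Answer: No, the graph is not connected (6 components).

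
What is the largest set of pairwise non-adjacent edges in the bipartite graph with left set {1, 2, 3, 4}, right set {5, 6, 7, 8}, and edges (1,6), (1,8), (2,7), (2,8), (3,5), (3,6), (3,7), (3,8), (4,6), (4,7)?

Step 1: List the neighbors of each left vertex:
  1: 6, 8
  2: 7, 8
  3: 5, 6, 7, 8
  4: 6, 7

Step 2: Greedily match left vertices, then look for augmenting paths:
  Match 1 -- 8
  Match 2 -- 7
  Match 3 -- 5
  Match 4 -- 6
  No augmenting path remains.

Step 3: Verify this is maximum:
  Matching size 4 = min(|L|, |R|) = min(4, 4), which is an upper bound, so this matching is maximum.

Maximum matching: {(1,8), (2,7), (3,5), (4,6)}
Size: 4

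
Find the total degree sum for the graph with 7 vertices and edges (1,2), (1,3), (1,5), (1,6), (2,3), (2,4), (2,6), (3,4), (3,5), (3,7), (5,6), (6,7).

Step 1: Count edges incident to each vertex:
  deg(1) = 4 (neighbors: 2, 3, 5, 6)
  deg(2) = 4 (neighbors: 1, 3, 4, 6)
  deg(3) = 5 (neighbors: 1, 2, 4, 5, 7)
  deg(4) = 2 (neighbors: 2, 3)
  deg(5) = 3 (neighbors: 1, 3, 6)
  deg(6) = 4 (neighbors: 1, 2, 5, 7)
  deg(7) = 2 (neighbors: 3, 6)

Step 2: Sum all degrees:
  4 + 4 + 5 + 2 + 3 + 4 + 2 = 24

Verification: sum of degrees = 2 * |E| = 2 * 12 = 24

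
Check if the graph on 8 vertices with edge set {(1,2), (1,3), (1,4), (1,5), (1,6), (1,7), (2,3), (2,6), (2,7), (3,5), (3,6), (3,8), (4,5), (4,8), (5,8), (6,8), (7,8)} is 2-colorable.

Step 1: Attempt 2-coloring using BFS:
  Start at vertex 1, assign color 0
  Color vertex 2 with color 1 (neighbor of 1)
  Color vertex 3 with color 1 (neighbor of 1)
  Color vertex 4 with color 1 (neighbor of 1)
  Color vertex 5 with color 1 (neighbor of 1)
  Color vertex 6 with color 1 (neighbor of 1)
  Color vertex 7 with color 1 (neighbor of 1)

Step 2: Conflict found! Vertices 2 and 3 are adjacent but have the same color.
This means the graph contains an odd cycle.

The graph is NOT bipartite.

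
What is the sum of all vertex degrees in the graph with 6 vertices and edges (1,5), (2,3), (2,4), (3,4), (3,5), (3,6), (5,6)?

Step 1: Count edges incident to each vertex:
  deg(1) = 1 (neighbors: 5)
  deg(2) = 2 (neighbors: 3, 4)
  deg(3) = 4 (neighbors: 2, 4, 5, 6)
  deg(4) = 2 (neighbors: 2, 3)
  deg(5) = 3 (neighbors: 1, 3, 6)
  deg(6) = 2 (neighbors: 3, 5)

Step 2: Sum all degrees:
  1 + 2 + 4 + 2 + 3 + 2 = 14

Verification: sum of degrees = 2 * |E| = 2 * 7 = 14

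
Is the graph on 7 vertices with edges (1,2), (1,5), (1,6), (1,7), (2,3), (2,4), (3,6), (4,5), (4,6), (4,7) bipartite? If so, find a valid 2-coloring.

Step 1: Attempt 2-coloring using BFS:
  Start at vertex 1, assign color 0
  Color vertex 2 with color 1 (neighbor of 1)
  Color vertex 5 with color 1 (neighbor of 1)
  Color vertex 6 with color 1 (neighbor of 1)
  Color vertex 7 with color 1 (neighbor of 1)
  Color vertex 3 with color 0 (neighbor of 2)
  Color vertex 4 with color 0 (neighbor of 2)

Step 2: 2-coloring succeeded. No conflicts found.
  Set A (color 0): {1, 3, 4}
  Set B (color 1): {2, 5, 6, 7}

The graph is bipartite with partition {1, 3, 4}, {2, 5, 6, 7}.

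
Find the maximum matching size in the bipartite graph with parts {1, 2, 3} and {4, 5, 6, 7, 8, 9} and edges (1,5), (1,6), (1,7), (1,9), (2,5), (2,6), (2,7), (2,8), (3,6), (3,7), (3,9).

Step 1: List the neighbors of each left vertex:
  1: 5, 6, 7, 9
  2: 5, 6, 7, 8
  3: 6, 7, 9

Step 2: Greedily match left vertices, then look for augmenting paths:
  Match 1 -- 5
  Match 2 -- 6
  Match 3 -- 7
  No augmenting path remains.

Step 3: Verify this is maximum:
  Matching size 3 = min(|L|, |R|) = min(3, 6), which is an upper bound, so this matching is maximum.

Maximum matching: {(1,5), (2,6), (3,7)}
Size: 3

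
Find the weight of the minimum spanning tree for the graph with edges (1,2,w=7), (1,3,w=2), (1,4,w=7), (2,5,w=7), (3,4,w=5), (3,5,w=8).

Apply Kruskal's algorithm (sort edges by weight, add if no cycle):

Sorted edges by weight:
  (1,3) w=2
  (3,4) w=5
  (1,2) w=7
  (1,4) w=7
  (2,5) w=7
  (3,5) w=8

Add edge (1,3) w=2 -- no cycle. Running total: 2
Add edge (3,4) w=5 -- no cycle. Running total: 7
Add edge (1,2) w=7 -- no cycle. Running total: 14
Skip edge (1,4) w=7 -- would create cycle
Add edge (2,5) w=7 -- no cycle. Running total: 21

MST edges: (1,3,w=2), (3,4,w=5), (1,2,w=7), (2,5,w=7)
Total MST weight: 2 + 5 + 7 + 7 = 21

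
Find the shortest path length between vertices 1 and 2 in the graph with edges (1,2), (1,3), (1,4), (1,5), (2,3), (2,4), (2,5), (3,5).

Step 1: Build adjacency list:
  1: 2, 3, 4, 5
  2: 1, 3, 4, 5
  3: 1, 2, 5
  4: 1, 2
  5: 1, 2, 3

Step 2: BFS from vertex 1 to find shortest path to 2:
  vertex 2 reached at distance 1

Step 3: Shortest path: 1 -> 2
Path length: 1 edge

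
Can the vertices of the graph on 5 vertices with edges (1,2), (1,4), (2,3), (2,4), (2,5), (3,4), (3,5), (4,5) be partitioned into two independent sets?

Step 1: Attempt 2-coloring using BFS:
  Start at vertex 1, assign color 0
  Color vertex 2 with color 1 (neighbor of 1)
  Color vertex 4 with color 1 (neighbor of 1)
  Color vertex 3 with color 0 (neighbor of 2)

Step 2: Conflict found! Vertices 2 and 4 are adjacent but have the same color.
This means the graph contains an odd cycle.

The graph is NOT bipartite.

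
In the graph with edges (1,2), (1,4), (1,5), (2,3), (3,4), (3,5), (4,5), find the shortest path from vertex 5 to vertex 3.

Step 1: Build adjacency list:
  1: 2, 4, 5
  2: 1, 3
  3: 2, 4, 5
  4: 1, 3, 5
  5: 1, 3, 4

Step 2: BFS from vertex 5 to find shortest path to 3:
  vertex 1 reached at distance 1
  vertex 3 reached at distance 1

Step 3: Shortest path: 5 -> 3
Path length: 1 edge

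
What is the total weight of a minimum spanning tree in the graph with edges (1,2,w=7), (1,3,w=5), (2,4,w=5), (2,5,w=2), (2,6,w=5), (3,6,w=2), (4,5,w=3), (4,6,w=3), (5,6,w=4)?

Apply Kruskal's algorithm (sort edges by weight, add if no cycle):

Sorted edges by weight:
  (2,5) w=2
  (3,6) w=2
  (4,5) w=3
  (4,6) w=3
  (5,6) w=4
  (1,3) w=5
  (2,4) w=5
  (2,6) w=5
  (1,2) w=7

Add edge (2,5) w=2 -- no cycle. Running total: 2
Add edge (3,6) w=2 -- no cycle. Running total: 4
Add edge (4,5) w=3 -- no cycle. Running total: 7
Add edge (4,6) w=3 -- no cycle. Running total: 10
Skip edge (5,6) w=4 -- would create cycle
Add edge (1,3) w=5 -- no cycle. Running total: 15

MST edges: (2,5,w=2), (3,6,w=2), (4,5,w=3), (4,6,w=3), (1,3,w=5)
Total MST weight: 2 + 2 + 3 + 3 + 5 = 15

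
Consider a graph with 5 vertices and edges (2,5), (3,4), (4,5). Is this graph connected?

Step 1: Build adjacency list from edges:
  1: (none)
  2: 5
  3: 4
  4: 3, 5
  5: 2, 4

Step 2: Run BFS/DFS from vertex 1:
  Visited: {1}
  Reached 1 of 5 vertices

Step 3: Only 1 of 5 vertices reached. Graph is disconnected.
Connected components: {1}, {2, 3, 4, 5}
Answer: No, the graph is not connected (2 components).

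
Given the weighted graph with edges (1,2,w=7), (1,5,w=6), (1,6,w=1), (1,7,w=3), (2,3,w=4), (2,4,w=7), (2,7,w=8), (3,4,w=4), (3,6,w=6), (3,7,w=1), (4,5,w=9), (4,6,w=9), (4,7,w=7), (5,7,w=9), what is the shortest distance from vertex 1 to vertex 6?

Step 1: Build adjacency list with weights:
  1: 2(w=7), 5(w=6), 6(w=1), 7(w=3)
  2: 1(w=7), 3(w=4), 4(w=7), 7(w=8)
  3: 2(w=4), 4(w=4), 6(w=6), 7(w=1)
  4: 2(w=7), 3(w=4), 5(w=9), 6(w=9), 7(w=7)
  5: 1(w=6), 4(w=9), 7(w=9)
  6: 1(w=1), 3(w=6), 4(w=9)
  7: 1(w=3), 2(w=8), 3(w=1), 4(w=7), 5(w=9)

Step 2: Apply Dijkstra's algorithm from vertex 1:
  Visit vertex 1 (distance=0)
    Update dist[2] = 7
    Update dist[5] = 6
    Update dist[6] = 1
    Update dist[7] = 3
  Visit vertex 6 (distance=1)
    Update dist[3] = 7
    Update dist[4] = 10

Step 3: Shortest path: 1 -> 6
Total weight: 1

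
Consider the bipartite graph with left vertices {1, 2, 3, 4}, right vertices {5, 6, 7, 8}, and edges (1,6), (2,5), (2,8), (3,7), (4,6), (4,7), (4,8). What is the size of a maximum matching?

Step 1: List the neighbors of each left vertex:
  1: 6
  2: 5, 8
  3: 7
  4: 6, 7, 8

Step 2: Greedily match left vertices, then look for augmenting paths:
  Match 1 -- 6
  Match 2 -- 5
  Match 3 -- 7
  Match 4 -- 8
  No augmenting path remains.

Step 3: Verify this is maximum:
  Matching size 4 = min(|L|, |R|) = min(4, 4), which is an upper bound, so this matching is maximum.

Maximum matching: {(1,6), (2,5), (3,7), (4,8)}
Size: 4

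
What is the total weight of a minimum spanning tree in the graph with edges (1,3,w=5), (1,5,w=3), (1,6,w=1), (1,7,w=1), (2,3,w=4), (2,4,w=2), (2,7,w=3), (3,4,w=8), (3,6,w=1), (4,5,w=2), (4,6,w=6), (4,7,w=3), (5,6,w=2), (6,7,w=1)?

Apply Kruskal's algorithm (sort edges by weight, add if no cycle):

Sorted edges by weight:
  (1,7) w=1
  (1,6) w=1
  (3,6) w=1
  (6,7) w=1
  (2,4) w=2
  (4,5) w=2
  (5,6) w=2
  (1,5) w=3
  (2,7) w=3
  (4,7) w=3
  (2,3) w=4
  (1,3) w=5
  (4,6) w=6
  (3,4) w=8

Add edge (1,7) w=1 -- no cycle. Running total: 1
Add edge (1,6) w=1 -- no cycle. Running total: 2
Add edge (3,6) w=1 -- no cycle. Running total: 3
Skip edge (6,7) w=1 -- would create cycle
Add edge (2,4) w=2 -- no cycle. Running total: 5
Add edge (4,5) w=2 -- no cycle. Running total: 7
Add edge (5,6) w=2 -- no cycle. Running total: 9

MST edges: (1,7,w=1), (1,6,w=1), (3,6,w=1), (2,4,w=2), (4,5,w=2), (5,6,w=2)
Total MST weight: 1 + 1 + 1 + 2 + 2 + 2 = 9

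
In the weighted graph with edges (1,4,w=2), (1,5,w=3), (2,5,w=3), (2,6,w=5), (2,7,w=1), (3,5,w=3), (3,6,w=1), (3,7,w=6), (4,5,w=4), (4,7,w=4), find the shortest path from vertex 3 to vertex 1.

Step 1: Build adjacency list with weights:
  1: 4(w=2), 5(w=3)
  2: 5(w=3), 6(w=5), 7(w=1)
  3: 5(w=3), 6(w=1), 7(w=6)
  4: 1(w=2), 5(w=4), 7(w=4)
  5: 1(w=3), 2(w=3), 3(w=3), 4(w=4)
  6: 2(w=5), 3(w=1)
  7: 2(w=1), 3(w=6), 4(w=4)

Step 2: Apply Dijkstra's algorithm from vertex 3:
  Visit vertex 3 (distance=0)
    Update dist[5] = 3
    Update dist[6] = 1
    Update dist[7] = 6
  Visit vertex 6 (distance=1)
    Update dist[2] = 6
  Visit vertex 5 (distance=3)
    Update dist[1] = 6
    Update dist[4] = 7
  Visit vertex 1 (distance=6)

Step 3: Shortest path: 3 -> 5 -> 1
Total weight: 3 + 3 = 6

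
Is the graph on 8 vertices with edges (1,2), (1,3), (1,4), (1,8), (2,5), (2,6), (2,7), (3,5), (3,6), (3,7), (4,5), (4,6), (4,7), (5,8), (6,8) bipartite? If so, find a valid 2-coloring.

Step 1: Attempt 2-coloring using BFS:
  Start at vertex 1, assign color 0
  Color vertex 2 with color 1 (neighbor of 1)
  Color vertex 3 with color 1 (neighbor of 1)
  Color vertex 4 with color 1 (neighbor of 1)
  Color vertex 8 with color 1 (neighbor of 1)
  Color vertex 5 with color 0 (neighbor of 2)
  Color vertex 6 with color 0 (neighbor of 2)
  Color vertex 7 with color 0 (neighbor of 2)

Step 2: 2-coloring succeeded. No conflicts found.
  Set A (color 0): {1, 5, 6, 7}
  Set B (color 1): {2, 3, 4, 8}

The graph is bipartite with partition {1, 5, 6, 7}, {2, 3, 4, 8}.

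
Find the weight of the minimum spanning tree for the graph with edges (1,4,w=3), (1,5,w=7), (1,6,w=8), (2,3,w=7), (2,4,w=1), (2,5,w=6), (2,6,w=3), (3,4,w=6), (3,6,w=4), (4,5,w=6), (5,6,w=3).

Apply Kruskal's algorithm (sort edges by weight, add if no cycle):

Sorted edges by weight:
  (2,4) w=1
  (1,4) w=3
  (2,6) w=3
  (5,6) w=3
  (3,6) w=4
  (2,5) w=6
  (3,4) w=6
  (4,5) w=6
  (1,5) w=7
  (2,3) w=7
  (1,6) w=8

Add edge (2,4) w=1 -- no cycle. Running total: 1
Add edge (1,4) w=3 -- no cycle. Running total: 4
Add edge (2,6) w=3 -- no cycle. Running total: 7
Add edge (5,6) w=3 -- no cycle. Running total: 10
Add edge (3,6) w=4 -- no cycle. Running total: 14

MST edges: (2,4,w=1), (1,4,w=3), (2,6,w=3), (5,6,w=3), (3,6,w=4)
Total MST weight: 1 + 3 + 3 + 3 + 4 = 14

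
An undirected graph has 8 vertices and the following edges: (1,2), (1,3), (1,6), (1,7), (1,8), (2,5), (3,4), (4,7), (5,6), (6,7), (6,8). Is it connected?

Step 1: Build adjacency list from edges:
  1: 2, 3, 6, 7, 8
  2: 1, 5
  3: 1, 4
  4: 3, 7
  5: 2, 6
  6: 1, 5, 7, 8
  7: 1, 4, 6
  8: 1, 6

Step 2: Run BFS/DFS from vertex 1:
  Visited: {1, 2, 3, 6, 7, 8, 5, 4}
  Reached 8 of 8 vertices

Step 3: All 8 vertices reached from vertex 1, so the graph is connected.
Answer: Yes, the graph is connected.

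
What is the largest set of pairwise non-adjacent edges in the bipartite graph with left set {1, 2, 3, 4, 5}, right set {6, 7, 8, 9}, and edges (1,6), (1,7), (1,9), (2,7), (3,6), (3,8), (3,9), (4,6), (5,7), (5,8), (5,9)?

Step 1: List the neighbors of each left vertex:
  1: 6, 7, 9
  2: 7
  3: 6, 8, 9
  4: 6
  5: 7, 8, 9

Step 2: Greedily match left vertices, then look for augmenting paths:
  Match 1 -- 6
  Match 2 -- 7
  Match 3 -- 8
  Match 5 -- 9
  No augmenting path remains.

Step 3: Verify this is maximum:
  Matching size 4 = min(|L|, |R|) = min(5, 4), which is an upper bound, so this matching is maximum.

Maximum matching: {(1,6), (2,7), (3,8), (5,9)}
Size: 4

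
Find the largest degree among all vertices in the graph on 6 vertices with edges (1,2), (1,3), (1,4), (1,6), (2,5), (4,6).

Step 1: Count edges incident to each vertex:
  deg(1) = 4 (neighbors: 2, 3, 4, 6)
  deg(2) = 2 (neighbors: 1, 5)
  deg(3) = 1 (neighbors: 1)
  deg(4) = 2 (neighbors: 1, 6)
  deg(5) = 1 (neighbors: 2)
  deg(6) = 2 (neighbors: 1, 4)

Step 2: Find maximum:
  max(4, 2, 1, 2, 1, 2) = 4 (vertex 1)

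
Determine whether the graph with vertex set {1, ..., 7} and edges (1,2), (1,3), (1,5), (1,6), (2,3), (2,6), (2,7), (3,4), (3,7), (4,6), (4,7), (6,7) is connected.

Step 1: Build adjacency list from edges:
  1: 2, 3, 5, 6
  2: 1, 3, 6, 7
  3: 1, 2, 4, 7
  4: 3, 6, 7
  5: 1
  6: 1, 2, 4, 7
  7: 2, 3, 4, 6

Step 2: Run BFS/DFS from vertex 1:
  Visited: {1, 2, 3, 5, 6, 7, 4}
  Reached 7 of 7 vertices

Step 3: All 7 vertices reached from vertex 1, so the graph is connected.
Answer: Yes, the graph is connected.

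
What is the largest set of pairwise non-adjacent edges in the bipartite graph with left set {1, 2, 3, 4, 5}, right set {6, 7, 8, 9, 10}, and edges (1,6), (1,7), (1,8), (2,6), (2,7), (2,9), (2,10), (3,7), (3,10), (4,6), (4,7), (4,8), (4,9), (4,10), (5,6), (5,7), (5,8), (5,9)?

Step 1: List the neighbors of each left vertex:
  1: 6, 7, 8
  2: 6, 7, 9, 10
  3: 7, 10
  4: 6, 7, 8, 9, 10
  5: 6, 7, 8, 9

Step 2: Greedily match left vertices, then look for augmenting paths:
  Match 1 -- 6
  Match 2 -- 7
  Match 3 -- 10
  Match 4 -- 8
  Match 5 -- 9
  No augmenting path remains.

Step 3: Verify this is maximum:
  Matching size 5 = min(|L|, |R|) = min(5, 5), which is an upper bound, so this matching is maximum.

Maximum matching: {(1,6), (2,7), (3,10), (4,8), (5,9)}
Size: 5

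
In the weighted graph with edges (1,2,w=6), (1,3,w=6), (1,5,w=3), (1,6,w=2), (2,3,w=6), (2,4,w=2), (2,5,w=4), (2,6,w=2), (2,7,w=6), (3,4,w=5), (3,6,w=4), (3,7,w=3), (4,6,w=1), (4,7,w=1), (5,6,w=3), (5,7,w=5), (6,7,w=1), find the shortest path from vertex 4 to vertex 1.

Step 1: Build adjacency list with weights:
  1: 2(w=6), 3(w=6), 5(w=3), 6(w=2)
  2: 1(w=6), 3(w=6), 4(w=2), 5(w=4), 6(w=2), 7(w=6)
  3: 1(w=6), 2(w=6), 4(w=5), 6(w=4), 7(w=3)
  4: 2(w=2), 3(w=5), 6(w=1), 7(w=1)
  5: 1(w=3), 2(w=4), 6(w=3), 7(w=5)
  6: 1(w=2), 2(w=2), 3(w=4), 4(w=1), 5(w=3), 7(w=1)
  7: 2(w=6), 3(w=3), 4(w=1), 5(w=5), 6(w=1)

Step 2: Apply Dijkstra's algorithm from vertex 4:
  Visit vertex 4 (distance=0)
    Update dist[2] = 2
    Update dist[3] = 5
    Update dist[6] = 1
    Update dist[7] = 1
  Visit vertex 6 (distance=1)
    Update dist[1] = 3
    Update dist[5] = 4
  Visit vertex 7 (distance=1)
    Update dist[3] = 4
  Visit vertex 2 (distance=2)
  Visit vertex 1 (distance=3)

Step 3: Shortest path: 4 -> 6 -> 1
Total weight: 1 + 2 = 3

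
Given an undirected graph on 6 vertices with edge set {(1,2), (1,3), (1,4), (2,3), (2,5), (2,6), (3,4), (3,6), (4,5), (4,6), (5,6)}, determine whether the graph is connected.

Step 1: Build adjacency list from edges:
  1: 2, 3, 4
  2: 1, 3, 5, 6
  3: 1, 2, 4, 6
  4: 1, 3, 5, 6
  5: 2, 4, 6
  6: 2, 3, 4, 5

Step 2: Run BFS/DFS from vertex 1:
  Visited: {1, 2, 3, 4, 5, 6}
  Reached 6 of 6 vertices

Step 3: All 6 vertices reached from vertex 1, so the graph is connected.
Answer: Yes, the graph is connected.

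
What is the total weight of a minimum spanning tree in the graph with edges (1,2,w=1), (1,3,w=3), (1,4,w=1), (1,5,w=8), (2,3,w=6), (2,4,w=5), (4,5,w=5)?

Apply Kruskal's algorithm (sort edges by weight, add if no cycle):

Sorted edges by weight:
  (1,2) w=1
  (1,4) w=1
  (1,3) w=3
  (2,4) w=5
  (4,5) w=5
  (2,3) w=6
  (1,5) w=8

Add edge (1,2) w=1 -- no cycle. Running total: 1
Add edge (1,4) w=1 -- no cycle. Running total: 2
Add edge (1,3) w=3 -- no cycle. Running total: 5
Skip edge (2,4) w=5 -- would create cycle
Add edge (4,5) w=5 -- no cycle. Running total: 10

MST edges: (1,2,w=1), (1,4,w=1), (1,3,w=3), (4,5,w=5)
Total MST weight: 1 + 1 + 3 + 5 = 10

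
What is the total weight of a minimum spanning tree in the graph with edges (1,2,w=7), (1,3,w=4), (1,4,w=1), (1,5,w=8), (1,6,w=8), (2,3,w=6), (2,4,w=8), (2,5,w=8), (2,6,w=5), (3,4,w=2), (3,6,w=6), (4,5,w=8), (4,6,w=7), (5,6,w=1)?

Apply Kruskal's algorithm (sort edges by weight, add if no cycle):

Sorted edges by weight:
  (1,4) w=1
  (5,6) w=1
  (3,4) w=2
  (1,3) w=4
  (2,6) w=5
  (2,3) w=6
  (3,6) w=6
  (1,2) w=7
  (4,6) w=7
  (1,5) w=8
  (1,6) w=8
  (2,5) w=8
  (2,4) w=8
  (4,5) w=8

Add edge (1,4) w=1 -- no cycle. Running total: 1
Add edge (5,6) w=1 -- no cycle. Running total: 2
Add edge (3,4) w=2 -- no cycle. Running total: 4
Skip edge (1,3) w=4 -- would create cycle
Add edge (2,6) w=5 -- no cycle. Running total: 9
Add edge (2,3) w=6 -- no cycle. Running total: 15

MST edges: (1,4,w=1), (5,6,w=1), (3,4,w=2), (2,6,w=5), (2,3,w=6)
Total MST weight: 1 + 1 + 2 + 5 + 6 = 15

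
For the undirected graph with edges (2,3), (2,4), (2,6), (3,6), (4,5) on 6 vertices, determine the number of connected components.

Step 1: Build adjacency list from edges:
  1: (none)
  2: 3, 4, 6
  3: 2, 6
  4: 2, 5
  5: 4
  6: 2, 3

Step 2: Run BFS/DFS from vertex 1:
  Visited: {1}
  Reached 1 of 6 vertices

Step 3: Only 1 of 6 vertices reached. Graph is disconnected.
Connected components: {1}, {2, 3, 4, 5, 6}
Number of connected components: 2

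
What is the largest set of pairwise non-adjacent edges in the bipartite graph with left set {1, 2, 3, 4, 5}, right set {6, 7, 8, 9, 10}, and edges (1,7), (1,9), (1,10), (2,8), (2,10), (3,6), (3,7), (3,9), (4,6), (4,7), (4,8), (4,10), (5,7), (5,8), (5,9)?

Step 1: List the neighbors of each left vertex:
  1: 7, 9, 10
  2: 8, 10
  3: 6, 7, 9
  4: 6, 7, 8, 10
  5: 7, 8, 9

Step 2: Greedily match left vertices, then look for augmenting paths:
  Match 1 -- 7
  Match 2 -- 8
  Match 3 -- 6
  Match 4 -- 10
  Match 5 -- 9
  No augmenting path remains.

Step 3: Verify this is maximum:
  Matching size 5 = min(|L|, |R|) = min(5, 5), which is an upper bound, so this matching is maximum.

Maximum matching: {(1,7), (2,8), (3,6), (4,10), (5,9)}
Size: 5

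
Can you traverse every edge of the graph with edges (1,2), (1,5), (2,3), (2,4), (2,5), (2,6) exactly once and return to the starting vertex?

Step 1: Find the degree of each vertex:
  deg(1) = 2
  deg(2) = 5
  deg(3) = 1
  deg(4) = 1
  deg(5) = 2
  deg(6) = 1

Step 2: Count vertices with odd degree:
  Odd-degree vertices: 2, 3, 4, 6 (4 total)

Step 3: Apply Euler's theorem:
  - Eulerian circuit exists iff graph is connected and all vertices have even degree
  - Eulerian path exists iff graph is connected and has 0 or 2 odd-degree vertices

Graph has 4 odd-degree vertices (need 0 or 2).
Neither Eulerian path nor Eulerian circuit exists.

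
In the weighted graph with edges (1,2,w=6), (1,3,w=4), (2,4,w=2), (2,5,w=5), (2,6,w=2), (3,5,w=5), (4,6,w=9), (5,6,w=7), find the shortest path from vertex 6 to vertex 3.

Step 1: Build adjacency list with weights:
  1: 2(w=6), 3(w=4)
  2: 1(w=6), 4(w=2), 5(w=5), 6(w=2)
  3: 1(w=4), 5(w=5)
  4: 2(w=2), 6(w=9)
  5: 2(w=5), 3(w=5), 6(w=7)
  6: 2(w=2), 4(w=9), 5(w=7)

Step 2: Apply Dijkstra's algorithm from vertex 6:
  Visit vertex 6 (distance=0)
    Update dist[2] = 2
    Update dist[4] = 9
    Update dist[5] = 7
  Visit vertex 2 (distance=2)
    Update dist[1] = 8
    Update dist[4] = 4
  Visit vertex 4 (distance=4)
  Visit vertex 5 (distance=7)
    Update dist[3] = 12
  Visit vertex 1 (distance=8)
  Visit vertex 3 (distance=12)

Step 3: Shortest path: 6 -> 5 -> 3
Total weight: 7 + 5 = 12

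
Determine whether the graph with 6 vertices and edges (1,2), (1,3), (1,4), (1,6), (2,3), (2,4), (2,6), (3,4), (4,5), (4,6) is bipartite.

Step 1: Attempt 2-coloring using BFS:
  Start at vertex 1, assign color 0
  Color vertex 2 with color 1 (neighbor of 1)
  Color vertex 3 with color 1 (neighbor of 1)
  Color vertex 4 with color 1 (neighbor of 1)
  Color vertex 6 with color 1 (neighbor of 1)

Step 2: Conflict found! Vertices 2 and 3 are adjacent but have the same color.
This means the graph contains an odd cycle.

The graph is NOT bipartite.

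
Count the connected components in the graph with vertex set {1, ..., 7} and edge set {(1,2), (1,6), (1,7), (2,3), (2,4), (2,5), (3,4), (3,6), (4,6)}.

Step 1: Build adjacency list from edges:
  1: 2, 6, 7
  2: 1, 3, 4, 5
  3: 2, 4, 6
  4: 2, 3, 6
  5: 2
  6: 1, 3, 4
  7: 1

Step 2: Run BFS/DFS from vertex 1:
  Visited: {1, 2, 6, 7, 3, 4, 5}
  Reached 7 of 7 vertices

Step 3: All 7 vertices reached from vertex 1, so the graph is connected.
Number of connected components: 1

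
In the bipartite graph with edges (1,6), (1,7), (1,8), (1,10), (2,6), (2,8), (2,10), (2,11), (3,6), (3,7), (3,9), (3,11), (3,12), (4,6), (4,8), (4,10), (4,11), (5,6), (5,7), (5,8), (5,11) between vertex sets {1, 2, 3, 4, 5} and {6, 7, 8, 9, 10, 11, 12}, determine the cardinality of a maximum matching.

Step 1: List the neighbors of each left vertex:
  1: 6, 7, 8, 10
  2: 6, 8, 10, 11
  3: 6, 7, 9, 11, 12
  4: 6, 8, 10, 11
  5: 6, 7, 8, 11

Step 2: Greedily match left vertices, then look for augmenting paths:
  Match 1 -- 6
  Match 2 -- 8
  Match 3 -- 7
  Match 4 -- 10
  Match 5 -- 11
  No augmenting path remains.

Step 3: Verify this is maximum:
  Matching size 5 = min(|L|, |R|) = min(5, 7), which is an upper bound, so this matching is maximum.

Maximum matching: {(1,6), (2,8), (3,7), (4,10), (5,11)}
Size: 5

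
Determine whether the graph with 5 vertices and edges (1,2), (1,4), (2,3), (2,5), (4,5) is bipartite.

Step 1: Attempt 2-coloring using BFS:
  Start at vertex 1, assign color 0
  Color vertex 2 with color 1 (neighbor of 1)
  Color vertex 4 with color 1 (neighbor of 1)
  Color vertex 3 with color 0 (neighbor of 2)
  Color vertex 5 with color 0 (neighbor of 2)

Step 2: 2-coloring succeeded. No conflicts found.
  Set A (color 0): {1, 3, 5}
  Set B (color 1): {2, 4}

The graph is bipartite with partition {1, 3, 5}, {2, 4}.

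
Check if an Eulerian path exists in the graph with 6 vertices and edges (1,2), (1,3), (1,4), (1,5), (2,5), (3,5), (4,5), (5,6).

Step 1: Find the degree of each vertex:
  deg(1) = 4
  deg(2) = 2
  deg(3) = 2
  deg(4) = 2
  deg(5) = 5
  deg(6) = 1

Step 2: Count vertices with odd degree:
  Odd-degree vertices: 5, 6 (2 total)

Step 3: Apply Euler's theorem:
  - Eulerian circuit exists iff graph is connected and all vertices have even degree
  - Eulerian path exists iff graph is connected and has 0 or 2 odd-degree vertices

Graph is connected with exactly 2 odd-degree vertices (5, 6).
Eulerian path exists (starting and ending at the odd-degree vertices), but no Eulerian circuit.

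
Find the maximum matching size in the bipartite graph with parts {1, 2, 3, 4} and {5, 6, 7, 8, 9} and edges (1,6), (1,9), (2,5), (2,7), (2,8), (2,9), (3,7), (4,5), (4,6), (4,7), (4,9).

Step 1: List the neighbors of each left vertex:
  1: 6, 9
  2: 5, 7, 8, 9
  3: 7
  4: 5, 6, 7, 9

Step 2: Greedily match left vertices, then look for augmenting paths:
  Match 1 -- 6
  Match 2 -- 5
  Match 3 -- 7
  Match 4 -- 9
  No augmenting path remains.

Step 3: Verify this is maximum:
  Matching size 4 = min(|L|, |R|) = min(4, 5), which is an upper bound, so this matching is maximum.

Maximum matching: {(1,6), (2,5), (3,7), (4,9)}
Size: 4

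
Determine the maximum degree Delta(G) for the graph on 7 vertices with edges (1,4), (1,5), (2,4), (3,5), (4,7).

Step 1: Count edges incident to each vertex:
  deg(1) = 2 (neighbors: 4, 5)
  deg(2) = 1 (neighbors: 4)
  deg(3) = 1 (neighbors: 5)
  deg(4) = 3 (neighbors: 1, 2, 7)
  deg(5) = 2 (neighbors: 1, 3)
  deg(6) = 0 (neighbors: none)
  deg(7) = 1 (neighbors: 4)

Step 2: Find maximum:
  max(2, 1, 1, 3, 2, 0, 1) = 3 (vertex 4)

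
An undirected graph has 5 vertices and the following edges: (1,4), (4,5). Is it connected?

Step 1: Build adjacency list from edges:
  1: 4
  2: (none)
  3: (none)
  4: 1, 5
  5: 4

Step 2: Run BFS/DFS from vertex 1:
  Visited: {1, 4, 5}
  Reached 3 of 5 vertices

Step 3: Only 3 of 5 vertices reached. Graph is disconnected.
Connected components: {1, 4, 5}, {2}, {3}
Answer: No, the graph is not connected (3 components).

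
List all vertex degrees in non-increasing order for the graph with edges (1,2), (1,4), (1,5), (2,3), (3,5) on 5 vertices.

Step 1: Count edges incident to each vertex:
  deg(1) = 3 (neighbors: 2, 4, 5)
  deg(2) = 2 (neighbors: 1, 3)
  deg(3) = 2 (neighbors: 2, 5)
  deg(4) = 1 (neighbors: 1)
  deg(5) = 2 (neighbors: 1, 3)

Step 2: Sort degrees in non-increasing order:
  Degrees: [3, 2, 2, 1, 2] -> sorted: [3, 2, 2, 2, 1]

Degree sequence: [3, 2, 2, 2, 1]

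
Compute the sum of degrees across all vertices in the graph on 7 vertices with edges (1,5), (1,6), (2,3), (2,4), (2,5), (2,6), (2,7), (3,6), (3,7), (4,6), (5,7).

Step 1: Count edges incident to each vertex:
  deg(1) = 2 (neighbors: 5, 6)
  deg(2) = 5 (neighbors: 3, 4, 5, 6, 7)
  deg(3) = 3 (neighbors: 2, 6, 7)
  deg(4) = 2 (neighbors: 2, 6)
  deg(5) = 3 (neighbors: 1, 2, 7)
  deg(6) = 4 (neighbors: 1, 2, 3, 4)
  deg(7) = 3 (neighbors: 2, 3, 5)

Step 2: Sum all degrees:
  2 + 5 + 3 + 2 + 3 + 4 + 3 = 22

Verification: sum of degrees = 2 * |E| = 2 * 11 = 22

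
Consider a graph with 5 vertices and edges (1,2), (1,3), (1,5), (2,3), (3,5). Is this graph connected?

Step 1: Build adjacency list from edges:
  1: 2, 3, 5
  2: 1, 3
  3: 1, 2, 5
  4: (none)
  5: 1, 3

Step 2: Run BFS/DFS from vertex 1:
  Visited: {1, 2, 3, 5}
  Reached 4 of 5 vertices

Step 3: Only 4 of 5 vertices reached. Graph is disconnected.
Connected components: {1, 2, 3, 5}, {4}
Answer: No, the graph is not connected (2 components).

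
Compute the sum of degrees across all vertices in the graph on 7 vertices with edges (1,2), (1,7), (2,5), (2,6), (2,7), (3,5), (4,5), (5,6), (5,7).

Step 1: Count edges incident to each vertex:
  deg(1) = 2 (neighbors: 2, 7)
  deg(2) = 4 (neighbors: 1, 5, 6, 7)
  deg(3) = 1 (neighbors: 5)
  deg(4) = 1 (neighbors: 5)
  deg(5) = 5 (neighbors: 2, 3, 4, 6, 7)
  deg(6) = 2 (neighbors: 2, 5)
  deg(7) = 3 (neighbors: 1, 2, 5)

Step 2: Sum all degrees:
  2 + 4 + 1 + 1 + 5 + 2 + 3 = 18

Verification: sum of degrees = 2 * |E| = 2 * 9 = 18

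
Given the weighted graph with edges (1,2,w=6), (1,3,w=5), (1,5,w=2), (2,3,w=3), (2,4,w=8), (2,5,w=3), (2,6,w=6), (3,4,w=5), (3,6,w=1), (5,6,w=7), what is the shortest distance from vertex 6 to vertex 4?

Step 1: Build adjacency list with weights:
  1: 2(w=6), 3(w=5), 5(w=2)
  2: 1(w=6), 3(w=3), 4(w=8), 5(w=3), 6(w=6)
  3: 1(w=5), 2(w=3), 4(w=5), 6(w=1)
  4: 2(w=8), 3(w=5)
  5: 1(w=2), 2(w=3), 6(w=7)
  6: 2(w=6), 3(w=1), 5(w=7)

Step 2: Apply Dijkstra's algorithm from vertex 6:
  Visit vertex 6 (distance=0)
    Update dist[2] = 6
    Update dist[3] = 1
    Update dist[5] = 7
  Visit vertex 3 (distance=1)
    Update dist[1] = 6
    Update dist[2] = 4
    Update dist[4] = 6
  Visit vertex 2 (distance=4)
  Visit vertex 1 (distance=6)
  Visit vertex 4 (distance=6)

Step 3: Shortest path: 6 -> 3 -> 4
Total weight: 1 + 5 = 6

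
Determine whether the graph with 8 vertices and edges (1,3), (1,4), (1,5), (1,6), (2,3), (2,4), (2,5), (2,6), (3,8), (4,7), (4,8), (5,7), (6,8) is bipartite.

Step 1: Attempt 2-coloring using BFS:
  Start at vertex 1, assign color 0
  Color vertex 3 with color 1 (neighbor of 1)
  Color vertex 4 with color 1 (neighbor of 1)
  Color vertex 5 with color 1 (neighbor of 1)
  Color vertex 6 with color 1 (neighbor of 1)
  Color vertex 2 with color 0 (neighbor of 3)
  Color vertex 8 with color 0 (neighbor of 3)
  Color vertex 7 with color 0 (neighbor of 4)

Step 2: 2-coloring succeeded. No conflicts found.
  Set A (color 0): {1, 2, 7, 8}
  Set B (color 1): {3, 4, 5, 6}

The graph is bipartite with partition {1, 2, 7, 8}, {3, 4, 5, 6}.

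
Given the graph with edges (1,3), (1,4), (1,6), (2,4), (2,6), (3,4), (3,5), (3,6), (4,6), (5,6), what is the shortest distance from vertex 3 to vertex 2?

Step 1: Build adjacency list:
  1: 3, 4, 6
  2: 4, 6
  3: 1, 4, 5, 6
  4: 1, 2, 3, 6
  5: 3, 6
  6: 1, 2, 3, 4, 5

Step 2: BFS from vertex 3 to find shortest path to 2:
  vertex 1 reached at distance 1
  vertex 4 reached at distance 1
  vertex 5 reached at distance 1
  vertex 6 reached at distance 1
  vertex 2 reached at distance 2

Step 3: Shortest path: 3 -> 6 -> 2
Path length: 2 edges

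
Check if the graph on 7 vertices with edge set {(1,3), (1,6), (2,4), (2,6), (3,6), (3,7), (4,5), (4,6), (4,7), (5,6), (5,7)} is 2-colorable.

Step 1: Attempt 2-coloring using BFS:
  Start at vertex 1, assign color 0
  Color vertex 3 with color 1 (neighbor of 1)
  Color vertex 6 with color 1 (neighbor of 1)

Step 2: Conflict found! Vertices 3 and 6 are adjacent but have the same color.
This means the graph contains an odd cycle.

The graph is NOT bipartite.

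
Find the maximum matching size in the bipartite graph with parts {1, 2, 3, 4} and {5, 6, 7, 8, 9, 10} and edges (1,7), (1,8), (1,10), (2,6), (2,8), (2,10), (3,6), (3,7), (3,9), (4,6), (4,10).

Step 1: List the neighbors of each left vertex:
  1: 7, 8, 10
  2: 6, 8, 10
  3: 6, 7, 9
  4: 6, 10

Step 2: Greedily match left vertices, then look for augmenting paths:
  Match 1 -- 7
  Match 2 -- 6
  Match 3 -- 9
  Match 4 -- 10
  No augmenting path remains.

Step 3: Verify this is maximum:
  Matching size 4 = min(|L|, |R|) = min(4, 6), which is an upper bound, so this matching is maximum.

Maximum matching: {(1,7), (2,6), (3,9), (4,10)}
Size: 4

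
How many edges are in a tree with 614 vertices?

A tree on n vertices always has exactly n - 1 edges.
For n = 614: edges = 614 - 1 = 613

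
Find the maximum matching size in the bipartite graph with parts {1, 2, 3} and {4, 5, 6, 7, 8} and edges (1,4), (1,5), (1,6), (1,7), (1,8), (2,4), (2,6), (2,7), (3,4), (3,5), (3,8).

Step 1: List the neighbors of each left vertex:
  1: 4, 5, 6, 7, 8
  2: 4, 6, 7
  3: 4, 5, 8

Step 2: Greedily match left vertices, then look for augmenting paths:
  Match 1 -- 4
  Match 2 -- 6
  Match 3 -- 5
  No augmenting path remains.

Step 3: Verify this is maximum:
  Matching size 3 = min(|L|, |R|) = min(3, 5), which is an upper bound, so this matching is maximum.

Maximum matching: {(1,4), (2,6), (3,5)}
Size: 3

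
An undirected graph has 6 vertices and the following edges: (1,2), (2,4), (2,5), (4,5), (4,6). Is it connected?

Step 1: Build adjacency list from edges:
  1: 2
  2: 1, 4, 5
  3: (none)
  4: 2, 5, 6
  5: 2, 4
  6: 4

Step 2: Run BFS/DFS from vertex 1:
  Visited: {1, 2, 4, 5, 6}
  Reached 5 of 6 vertices

Step 3: Only 5 of 6 vertices reached. Graph is disconnected.
Connected components: {1, 2, 4, 5, 6}, {3}
Answer: No, the graph is not connected (2 components).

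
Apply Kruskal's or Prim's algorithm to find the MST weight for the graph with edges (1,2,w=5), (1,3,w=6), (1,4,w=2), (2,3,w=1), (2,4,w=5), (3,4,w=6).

Apply Kruskal's algorithm (sort edges by weight, add if no cycle):

Sorted edges by weight:
  (2,3) w=1
  (1,4) w=2
  (1,2) w=5
  (2,4) w=5
  (1,3) w=6
  (3,4) w=6

Add edge (2,3) w=1 -- no cycle. Running total: 1
Add edge (1,4) w=2 -- no cycle. Running total: 3
Add edge (1,2) w=5 -- no cycle. Running total: 8

MST edges: (2,3,w=1), (1,4,w=2), (1,2,w=5)
Total MST weight: 1 + 2 + 5 = 8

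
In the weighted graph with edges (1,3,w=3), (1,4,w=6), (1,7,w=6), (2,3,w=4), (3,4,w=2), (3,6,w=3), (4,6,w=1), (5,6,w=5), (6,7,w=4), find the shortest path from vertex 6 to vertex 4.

Step 1: Build adjacency list with weights:
  1: 3(w=3), 4(w=6), 7(w=6)
  2: 3(w=4)
  3: 1(w=3), 2(w=4), 4(w=2), 6(w=3)
  4: 1(w=6), 3(w=2), 6(w=1)
  5: 6(w=5)
  6: 3(w=3), 4(w=1), 5(w=5), 7(w=4)
  7: 1(w=6), 6(w=4)

Step 2: Apply Dijkstra's algorithm from vertex 6:
  Visit vertex 6 (distance=0)
    Update dist[3] = 3
    Update dist[4] = 1
    Update dist[5] = 5
    Update dist[7] = 4
  Visit vertex 4 (distance=1)
    Update dist[1] = 7

Step 3: Shortest path: 6 -> 4
Total weight: 1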